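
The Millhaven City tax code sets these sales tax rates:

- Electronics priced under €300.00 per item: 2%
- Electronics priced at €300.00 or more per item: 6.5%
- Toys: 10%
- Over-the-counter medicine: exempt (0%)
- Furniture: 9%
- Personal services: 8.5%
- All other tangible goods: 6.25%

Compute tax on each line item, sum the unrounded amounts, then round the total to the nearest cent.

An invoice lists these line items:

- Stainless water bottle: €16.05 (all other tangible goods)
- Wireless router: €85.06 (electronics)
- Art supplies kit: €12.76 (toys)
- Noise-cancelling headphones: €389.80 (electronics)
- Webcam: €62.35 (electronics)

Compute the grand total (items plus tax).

€596.58

Stainless water bottle €16.05: all other tangible goods → 6.25% → €1.003125
Wireless router €85.06: electronics, under €300.00 → 2% → €1.7012
Art supplies kit €12.76: toys → 10% → €1.276
Noise-cancelling headphones €389.80: electronics, €300.00 or more → 6.5% → €25.337
Webcam €62.35: electronics, under €300.00 → 2% → €1.247
Subtotal = €566.02; unrounded tax = €30.564325 → €30.56; total due = €596.58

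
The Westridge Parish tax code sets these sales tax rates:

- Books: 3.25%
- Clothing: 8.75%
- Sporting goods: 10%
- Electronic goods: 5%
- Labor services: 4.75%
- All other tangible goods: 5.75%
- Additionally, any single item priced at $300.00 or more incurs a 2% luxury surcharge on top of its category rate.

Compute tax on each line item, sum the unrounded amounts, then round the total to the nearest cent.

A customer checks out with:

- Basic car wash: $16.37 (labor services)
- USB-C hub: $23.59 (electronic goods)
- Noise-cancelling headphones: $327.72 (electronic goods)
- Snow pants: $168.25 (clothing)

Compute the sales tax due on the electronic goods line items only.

$24.12

USB-C hub $23.59: electronic goods → 5% → $1.1795
Noise-cancelling headphones $327.72: electronic goods → 5% + 2% surcharge = 7% → $22.9404
Tax on electronic goods: unrounded sum = $24.1199 → $24.12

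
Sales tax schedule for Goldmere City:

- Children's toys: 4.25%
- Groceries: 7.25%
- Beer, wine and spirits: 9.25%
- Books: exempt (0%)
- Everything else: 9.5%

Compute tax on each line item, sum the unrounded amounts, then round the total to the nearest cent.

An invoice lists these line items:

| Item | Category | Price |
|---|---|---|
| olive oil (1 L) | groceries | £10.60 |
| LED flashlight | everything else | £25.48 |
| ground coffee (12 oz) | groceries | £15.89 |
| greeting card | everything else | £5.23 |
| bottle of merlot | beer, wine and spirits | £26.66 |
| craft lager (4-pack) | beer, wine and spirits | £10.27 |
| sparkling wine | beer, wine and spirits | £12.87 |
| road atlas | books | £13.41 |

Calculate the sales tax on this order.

£9.44

Olive oil (1 L) £10.60: groceries → 7.25% → £0.7685
LED flashlight £25.48: everything else → 9.5% → £2.4206
Ground coffee (12 oz) £15.89: groceries → 7.25% → £1.152025
Greeting card £5.23: everything else → 9.5% → £0.49685
Bottle of merlot £26.66: beer, wine and spirits → 9.25% → £2.46605
Craft lager (4-pack) £10.27: beer, wine and spirits → 9.25% → £0.949975
Sparkling wine £12.87: beer, wine and spirits → 9.25% → £1.190475
Road atlas £13.41: books → 0% → £0.00
Unrounded tax sum = £9.444475 → £9.44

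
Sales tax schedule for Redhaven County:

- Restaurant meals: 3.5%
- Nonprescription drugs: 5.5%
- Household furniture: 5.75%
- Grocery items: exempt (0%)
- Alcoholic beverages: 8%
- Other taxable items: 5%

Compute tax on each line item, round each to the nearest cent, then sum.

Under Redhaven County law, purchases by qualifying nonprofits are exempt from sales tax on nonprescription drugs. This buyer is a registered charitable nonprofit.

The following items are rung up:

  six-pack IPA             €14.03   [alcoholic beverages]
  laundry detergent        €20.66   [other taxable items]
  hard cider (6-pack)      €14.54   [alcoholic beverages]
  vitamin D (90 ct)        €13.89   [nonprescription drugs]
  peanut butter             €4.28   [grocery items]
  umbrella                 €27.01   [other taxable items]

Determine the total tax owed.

Six-pack IPA €14.03: alcoholic beverages → 8% → €1.12
Laundry detergent €20.66: other taxable items → 5% → €1.03
Hard cider (6-pack) €14.54: alcoholic beverages → 8% → €1.16
Vitamin D (90 ct) €13.89: nonprescription drugs, buyer-exempt → 0% → €0.00
Peanut butter €4.28: grocery items → 0% → €0.00
Umbrella €27.01: other taxable items → 5% → €1.35
Total tax = €1.12 + €1.03 + €1.16 + €1.35 = €4.66

€4.66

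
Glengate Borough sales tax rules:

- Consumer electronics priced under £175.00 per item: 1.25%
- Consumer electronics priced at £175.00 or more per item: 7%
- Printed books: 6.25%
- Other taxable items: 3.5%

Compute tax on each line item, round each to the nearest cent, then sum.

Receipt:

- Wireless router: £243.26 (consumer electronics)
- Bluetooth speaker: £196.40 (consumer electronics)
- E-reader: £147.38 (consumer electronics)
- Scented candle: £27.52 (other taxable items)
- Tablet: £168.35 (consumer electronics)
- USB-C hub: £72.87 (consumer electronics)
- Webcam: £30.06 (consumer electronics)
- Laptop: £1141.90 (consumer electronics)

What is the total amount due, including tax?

£2144.64

Wireless router £243.26: consumer electronics, £175.00 or more → 7% → £17.03
Bluetooth speaker £196.40: consumer electronics, £175.00 or more → 7% → £13.75
E-reader £147.38: consumer electronics, under £175.00 → 1.25% → £1.84
Scented candle £27.52: other taxable items → 3.5% → £0.96
Tablet £168.35: consumer electronics, under £175.00 → 1.25% → £2.10
USB-C hub £72.87: consumer electronics, under £175.00 → 1.25% → £0.91
Webcam £30.06: consumer electronics, under £175.00 → 1.25% → £0.38
Laptop £1141.90: consumer electronics, £175.00 or more → 7% → £79.93
Subtotal = £2027.74; tax = £116.90; total due = £2144.64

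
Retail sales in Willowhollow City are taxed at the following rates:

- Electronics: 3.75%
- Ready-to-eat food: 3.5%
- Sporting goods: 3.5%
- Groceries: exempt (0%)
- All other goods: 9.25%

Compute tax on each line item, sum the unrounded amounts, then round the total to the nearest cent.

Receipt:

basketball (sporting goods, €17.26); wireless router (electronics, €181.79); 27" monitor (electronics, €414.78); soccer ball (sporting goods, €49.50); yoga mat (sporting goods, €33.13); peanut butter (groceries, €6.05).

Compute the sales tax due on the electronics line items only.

€22.37

Wireless router €181.79: electronics → 3.75% → €6.817125
27" monitor €414.78: electronics → 3.75% → €15.55425
Tax on electronics: unrounded sum = €22.371375 → €22.37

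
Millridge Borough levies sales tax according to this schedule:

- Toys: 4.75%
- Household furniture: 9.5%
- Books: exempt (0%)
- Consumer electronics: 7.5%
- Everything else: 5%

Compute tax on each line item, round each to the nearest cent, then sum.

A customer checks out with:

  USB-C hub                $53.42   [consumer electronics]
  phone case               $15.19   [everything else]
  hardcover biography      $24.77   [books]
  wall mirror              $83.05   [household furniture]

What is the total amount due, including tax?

$189.09

USB-C hub $53.42: consumer electronics → 7.5% → $4.01
Phone case $15.19: everything else → 5% → $0.76
Hardcover biography $24.77: books → 0% → $0.00
Wall mirror $83.05: household furniture → 9.5% → $7.89
Subtotal = $176.43; tax = $12.66; total due = $189.09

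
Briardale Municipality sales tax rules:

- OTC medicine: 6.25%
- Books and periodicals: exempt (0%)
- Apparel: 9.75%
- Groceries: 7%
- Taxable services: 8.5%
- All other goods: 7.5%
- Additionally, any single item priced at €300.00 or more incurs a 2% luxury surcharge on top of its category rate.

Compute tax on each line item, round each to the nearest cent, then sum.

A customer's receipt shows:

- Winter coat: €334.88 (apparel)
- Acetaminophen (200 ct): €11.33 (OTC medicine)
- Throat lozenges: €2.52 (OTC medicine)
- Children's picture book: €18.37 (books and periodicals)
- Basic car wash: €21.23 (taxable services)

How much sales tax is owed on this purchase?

€42.02

Winter coat €334.88: apparel → 9.75% + 2% surcharge = 11.75% → €39.35
Acetaminophen (200 ct) €11.33: OTC medicine → 6.25% → €0.71
Throat lozenges €2.52: OTC medicine → 6.25% → €0.16
Children's picture book €18.37: books and periodicals → 0% → €0.00
Basic car wash €21.23: taxable services → 8.5% → €1.80
Total tax = €39.35 + €0.71 + €0.16 + €1.80 = €42.02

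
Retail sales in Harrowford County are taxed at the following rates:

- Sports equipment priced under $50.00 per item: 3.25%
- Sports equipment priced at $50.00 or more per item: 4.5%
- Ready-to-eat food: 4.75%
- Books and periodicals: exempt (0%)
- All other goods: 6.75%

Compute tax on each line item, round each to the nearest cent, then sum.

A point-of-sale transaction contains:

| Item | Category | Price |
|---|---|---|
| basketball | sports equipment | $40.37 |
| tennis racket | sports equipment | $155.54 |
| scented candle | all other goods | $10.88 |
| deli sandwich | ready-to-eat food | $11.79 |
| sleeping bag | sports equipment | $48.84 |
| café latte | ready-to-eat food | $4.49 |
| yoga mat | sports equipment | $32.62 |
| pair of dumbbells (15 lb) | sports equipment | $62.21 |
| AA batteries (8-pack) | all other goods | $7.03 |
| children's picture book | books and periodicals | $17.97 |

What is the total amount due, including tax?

Basketball $40.37: sports equipment, under $50.00 → 3.25% → $1.31
Tennis racket $155.54: sports equipment, $50.00 or more → 4.5% → $7.00
Scented candle $10.88: all other goods → 6.75% → $0.73
Deli sandwich $11.79: ready-to-eat food → 4.75% → $0.56
Sleeping bag $48.84: sports equipment, under $50.00 → 3.25% → $1.59
Café latte $4.49: ready-to-eat food → 4.75% → $0.21
Yoga mat $32.62: sports equipment, under $50.00 → 3.25% → $1.06
Pair of dumbbells (15 lb) $62.21: sports equipment, $50.00 or more → 4.5% → $2.80
AA batteries (8-pack) $7.03: all other goods → 6.75% → $0.47
Children's picture book $17.97: books and periodicals → 0% → $0.00
Subtotal = $391.74; tax = $15.73; total due = $407.47

$407.47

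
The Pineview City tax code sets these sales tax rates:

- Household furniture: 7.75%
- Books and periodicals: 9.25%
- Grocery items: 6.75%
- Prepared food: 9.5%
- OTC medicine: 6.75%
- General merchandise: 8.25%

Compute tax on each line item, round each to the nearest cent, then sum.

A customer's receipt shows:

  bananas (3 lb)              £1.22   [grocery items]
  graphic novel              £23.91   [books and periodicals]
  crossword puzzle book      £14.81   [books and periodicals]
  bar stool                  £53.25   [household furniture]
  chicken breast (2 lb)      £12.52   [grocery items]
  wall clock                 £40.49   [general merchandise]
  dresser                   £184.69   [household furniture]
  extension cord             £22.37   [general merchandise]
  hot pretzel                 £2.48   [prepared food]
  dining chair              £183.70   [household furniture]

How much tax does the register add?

Bananas (3 lb) £1.22: grocery items → 6.75% → £0.08
Graphic novel £23.91: books and periodicals → 9.25% → £2.21
Crossword puzzle book £14.81: books and periodicals → 9.25% → £1.37
Bar stool £53.25: household furniture → 7.75% → £4.13
Chicken breast (2 lb) £12.52: grocery items → 6.75% → £0.85
Wall clock £40.49: general merchandise → 8.25% → £3.34
Dresser £184.69: household furniture → 7.75% → £14.31
Extension cord £22.37: general merchandise → 8.25% → £1.85
Hot pretzel £2.48: prepared food → 9.5% → £0.24
Dining chair £183.70: household furniture → 7.75% → £14.24
Total tax = £0.08 + £2.21 + £1.37 + £4.13 + £0.85 + £3.34 + £14.31 + £1.85 + £0.24 + £14.24 = £42.62

£42.62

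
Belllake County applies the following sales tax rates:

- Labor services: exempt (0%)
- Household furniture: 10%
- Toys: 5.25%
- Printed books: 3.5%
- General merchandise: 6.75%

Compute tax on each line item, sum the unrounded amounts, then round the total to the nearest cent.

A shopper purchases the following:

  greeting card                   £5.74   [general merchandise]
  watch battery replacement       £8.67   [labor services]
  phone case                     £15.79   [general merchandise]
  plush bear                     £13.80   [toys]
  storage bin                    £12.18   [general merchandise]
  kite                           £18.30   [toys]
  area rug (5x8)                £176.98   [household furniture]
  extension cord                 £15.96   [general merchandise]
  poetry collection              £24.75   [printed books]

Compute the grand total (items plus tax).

£315.77

Greeting card £5.74: general merchandise → 6.75% → £0.38745
Watch battery replacement £8.67: labor services → 0% → £0.00
Phone case £15.79: general merchandise → 6.75% → £1.065825
Plush bear £13.80: toys → 5.25% → £0.7245
Storage bin £12.18: general merchandise → 6.75% → £0.82215
Kite £18.30: toys → 5.25% → £0.96075
Area rug (5x8) £176.98: household furniture → 10% → £17.698
Extension cord £15.96: general merchandise → 6.75% → £1.0773
Poetry collection £24.75: printed books → 3.5% → £0.86625
Subtotal = £292.17; unrounded tax = £23.602225 → £23.60; total due = £315.77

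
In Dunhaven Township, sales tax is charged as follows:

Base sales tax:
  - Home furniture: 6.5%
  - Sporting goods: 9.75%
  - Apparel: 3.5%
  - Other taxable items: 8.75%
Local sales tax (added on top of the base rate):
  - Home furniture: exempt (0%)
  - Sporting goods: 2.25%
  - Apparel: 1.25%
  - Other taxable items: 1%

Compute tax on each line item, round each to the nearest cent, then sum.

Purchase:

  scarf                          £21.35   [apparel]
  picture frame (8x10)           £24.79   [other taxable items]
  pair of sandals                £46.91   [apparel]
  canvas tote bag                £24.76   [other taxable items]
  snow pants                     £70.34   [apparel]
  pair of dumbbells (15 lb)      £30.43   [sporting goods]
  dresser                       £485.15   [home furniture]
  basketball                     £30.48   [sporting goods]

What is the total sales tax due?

£50.25

Scarf £21.35: apparel → 3.5% + 1.25% local = 4.75% → £1.01
Picture frame (8x10) £24.79: other taxable items → 8.75% + 1% local = 9.75% → £2.42
Pair of sandals £46.91: apparel → 3.5% + 1.25% local = 4.75% → £2.23
Canvas tote bag £24.76: other taxable items → 8.75% + 1% local = 9.75% → £2.41
Snow pants £70.34: apparel → 3.5% + 1.25% local = 4.75% → £3.34
Pair of dumbbells (15 lb) £30.43: sporting goods → 9.75% + 2.25% local = 12% → £3.65
Dresser £485.15: home furniture → 6.5% + 0% local = 6.5% → £31.53
Basketball £30.48: sporting goods → 9.75% + 2.25% local = 12% → £3.66
Total tax = £1.01 + £2.42 + £2.23 + £2.41 + £3.34 + £3.65 + £31.53 + £3.66 = £50.25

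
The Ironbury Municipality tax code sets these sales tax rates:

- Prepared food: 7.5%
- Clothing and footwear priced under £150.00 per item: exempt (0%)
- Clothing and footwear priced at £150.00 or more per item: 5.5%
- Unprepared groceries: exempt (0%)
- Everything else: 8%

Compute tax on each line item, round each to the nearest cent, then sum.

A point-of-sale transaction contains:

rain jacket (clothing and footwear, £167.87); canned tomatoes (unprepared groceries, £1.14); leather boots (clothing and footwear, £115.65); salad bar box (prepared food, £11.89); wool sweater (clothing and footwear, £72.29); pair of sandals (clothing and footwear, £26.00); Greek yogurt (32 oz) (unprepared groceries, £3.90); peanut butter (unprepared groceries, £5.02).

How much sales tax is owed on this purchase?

Rain jacket £167.87: clothing and footwear, £150.00 or more → 5.5% → £9.23
Canned tomatoes £1.14: unprepared groceries → 0% → £0.00
Leather boots £115.65: clothing and footwear, under £150.00 → 0% → £0.00
Salad bar box £11.89: prepared food → 7.5% → £0.89
Wool sweater £72.29: clothing and footwear, under £150.00 → 0% → £0.00
Pair of sandals £26.00: clothing and footwear, under £150.00 → 0% → £0.00
Greek yogurt (32 oz) £3.90: unprepared groceries → 0% → £0.00
Peanut butter £5.02: unprepared groceries → 0% → £0.00
Total tax = £9.23 + £0.89 = £10.12

£10.12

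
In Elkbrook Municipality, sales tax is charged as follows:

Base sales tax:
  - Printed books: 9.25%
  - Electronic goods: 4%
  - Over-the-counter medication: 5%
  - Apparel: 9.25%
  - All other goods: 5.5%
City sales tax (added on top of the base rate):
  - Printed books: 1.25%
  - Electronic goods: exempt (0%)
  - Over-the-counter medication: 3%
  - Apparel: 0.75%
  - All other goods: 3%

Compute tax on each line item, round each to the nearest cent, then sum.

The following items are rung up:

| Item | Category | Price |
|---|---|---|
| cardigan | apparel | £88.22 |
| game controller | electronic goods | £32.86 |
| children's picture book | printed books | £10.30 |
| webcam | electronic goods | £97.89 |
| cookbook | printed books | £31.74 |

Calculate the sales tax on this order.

Cardigan £88.22: apparel → 9.25% + 0.75% city = 10% → £8.82
Game controller £32.86: electronic goods → 4% + 0% city = 4% → £1.31
Children's picture book £10.30: printed books → 9.25% + 1.25% city = 10.5% → £1.08
Webcam £97.89: electronic goods → 4% + 0% city = 4% → £3.92
Cookbook £31.74: printed books → 9.25% + 1.25% city = 10.5% → £3.33
Total tax = £8.82 + £1.31 + £1.08 + £3.92 + £3.33 = £18.46

£18.46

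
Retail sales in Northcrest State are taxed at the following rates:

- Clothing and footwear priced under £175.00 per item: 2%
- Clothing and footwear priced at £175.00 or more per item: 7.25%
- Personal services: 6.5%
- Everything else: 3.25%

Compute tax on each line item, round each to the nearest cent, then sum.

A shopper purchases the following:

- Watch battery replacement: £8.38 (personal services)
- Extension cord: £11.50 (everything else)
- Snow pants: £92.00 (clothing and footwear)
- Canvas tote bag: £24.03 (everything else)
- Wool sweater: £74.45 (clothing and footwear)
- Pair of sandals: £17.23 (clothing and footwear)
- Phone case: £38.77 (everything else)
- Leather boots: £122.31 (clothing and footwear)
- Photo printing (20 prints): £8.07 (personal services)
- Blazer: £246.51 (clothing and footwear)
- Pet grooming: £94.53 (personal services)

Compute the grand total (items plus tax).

Watch battery replacement £8.38: personal services → 6.5% → £0.54
Extension cord £11.50: everything else → 3.25% → £0.37
Snow pants £92.00: clothing and footwear, under £175.00 → 2% → £1.84
Canvas tote bag £24.03: everything else → 3.25% → £0.78
Wool sweater £74.45: clothing and footwear, under £175.00 → 2% → £1.49
Pair of sandals £17.23: clothing and footwear, under £175.00 → 2% → £0.34
Phone case £38.77: everything else → 3.25% → £1.26
Leather boots £122.31: clothing and footwear, under £175.00 → 2% → £2.45
Photo printing (20 prints) £8.07: personal services → 6.5% → £0.52
Blazer £246.51: clothing and footwear, £175.00 or more → 7.25% → £17.87
Pet grooming £94.53: personal services → 6.5% → £6.14
Subtotal = £737.78; tax = £33.60; total due = £771.38

£771.38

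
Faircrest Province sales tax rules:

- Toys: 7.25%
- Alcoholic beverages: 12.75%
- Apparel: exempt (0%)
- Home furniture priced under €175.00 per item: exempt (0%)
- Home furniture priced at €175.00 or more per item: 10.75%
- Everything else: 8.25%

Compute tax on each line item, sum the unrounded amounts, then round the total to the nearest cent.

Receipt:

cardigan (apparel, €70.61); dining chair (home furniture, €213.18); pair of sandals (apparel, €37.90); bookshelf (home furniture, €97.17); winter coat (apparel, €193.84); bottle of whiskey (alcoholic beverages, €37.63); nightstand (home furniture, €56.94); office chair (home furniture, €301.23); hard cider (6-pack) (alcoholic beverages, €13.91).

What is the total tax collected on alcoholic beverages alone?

Bottle of whiskey €37.63: alcoholic beverages → 12.75% → €4.797825
Hard cider (6-pack) €13.91: alcoholic beverages → 12.75% → €1.773525
Tax on alcoholic beverages: unrounded sum = €6.57135 → €6.57

€6.57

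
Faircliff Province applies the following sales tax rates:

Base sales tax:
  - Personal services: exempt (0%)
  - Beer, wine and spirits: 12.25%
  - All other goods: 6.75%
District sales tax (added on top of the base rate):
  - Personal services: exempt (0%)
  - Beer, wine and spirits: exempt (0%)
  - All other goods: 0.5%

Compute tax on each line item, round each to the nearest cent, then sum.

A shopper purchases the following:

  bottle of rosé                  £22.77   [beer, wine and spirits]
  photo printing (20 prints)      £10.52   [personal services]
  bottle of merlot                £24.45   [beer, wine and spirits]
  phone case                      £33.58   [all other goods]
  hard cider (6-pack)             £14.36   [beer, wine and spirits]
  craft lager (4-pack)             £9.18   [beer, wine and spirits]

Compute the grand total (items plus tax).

Bottle of rosé £22.77: beer, wine and spirits → 12.25% + 0% district = 12.25% → £2.79
Photo printing (20 prints) £10.52: personal services → 0% + 0% district = 0% → £0.00
Bottle of merlot £24.45: beer, wine and spirits → 12.25% + 0% district = 12.25% → £3.00
Phone case £33.58: all other goods → 6.75% + 0.5% district = 7.25% → £2.43
Hard cider (6-pack) £14.36: beer, wine and spirits → 12.25% + 0% district = 12.25% → £1.76
Craft lager (4-pack) £9.18: beer, wine and spirits → 12.25% + 0% district = 12.25% → £1.12
Subtotal = £114.86; tax = £11.10; total due = £125.96

£125.96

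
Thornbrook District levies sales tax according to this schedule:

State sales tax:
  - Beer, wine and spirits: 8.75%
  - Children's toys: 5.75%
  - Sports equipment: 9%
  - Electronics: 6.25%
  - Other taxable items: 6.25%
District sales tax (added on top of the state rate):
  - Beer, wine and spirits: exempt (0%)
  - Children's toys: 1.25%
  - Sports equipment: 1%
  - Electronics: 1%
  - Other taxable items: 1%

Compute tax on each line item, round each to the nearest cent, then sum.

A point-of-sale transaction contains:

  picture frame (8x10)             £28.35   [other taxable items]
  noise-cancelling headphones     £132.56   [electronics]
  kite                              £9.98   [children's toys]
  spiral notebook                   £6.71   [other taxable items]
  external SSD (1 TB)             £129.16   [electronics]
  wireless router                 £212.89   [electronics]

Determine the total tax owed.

Picture frame (8x10) £28.35: other taxable items → 6.25% + 1% district = 7.25% → £2.06
Noise-cancelling headphones £132.56: electronics → 6.25% + 1% district = 7.25% → £9.61
Kite £9.98: children's toys → 5.75% + 1.25% district = 7% → £0.70
Spiral notebook £6.71: other taxable items → 6.25% + 1% district = 7.25% → £0.49
External SSD (1 TB) £129.16: electronics → 6.25% + 1% district = 7.25% → £9.36
Wireless router £212.89: electronics → 6.25% + 1% district = 7.25% → £15.43
Total tax = £2.06 + £9.61 + £0.70 + £0.49 + £9.36 + £15.43 = £37.65

£37.65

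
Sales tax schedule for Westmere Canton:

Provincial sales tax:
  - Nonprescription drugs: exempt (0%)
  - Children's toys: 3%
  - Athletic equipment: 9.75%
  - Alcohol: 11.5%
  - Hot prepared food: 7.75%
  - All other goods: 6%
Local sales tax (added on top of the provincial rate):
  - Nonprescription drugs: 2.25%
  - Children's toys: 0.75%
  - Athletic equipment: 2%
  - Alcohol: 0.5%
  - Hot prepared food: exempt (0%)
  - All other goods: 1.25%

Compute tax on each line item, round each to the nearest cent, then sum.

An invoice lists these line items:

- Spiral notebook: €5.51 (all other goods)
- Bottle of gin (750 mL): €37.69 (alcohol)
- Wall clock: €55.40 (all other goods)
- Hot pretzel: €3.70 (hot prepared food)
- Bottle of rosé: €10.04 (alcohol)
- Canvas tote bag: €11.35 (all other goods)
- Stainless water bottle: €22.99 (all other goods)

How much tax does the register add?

Spiral notebook €5.51: all other goods → 6% + 1.25% local = 7.25% → €0.40
Bottle of gin (750 mL) €37.69: alcohol → 11.5% + 0.5% local = 12% → €4.52
Wall clock €55.40: all other goods → 6% + 1.25% local = 7.25% → €4.02
Hot pretzel €3.70: hot prepared food → 7.75% + 0% local = 7.75% → €0.29
Bottle of rosé €10.04: alcohol → 11.5% + 0.5% local = 12% → €1.20
Canvas tote bag €11.35: all other goods → 6% + 1.25% local = 7.25% → €0.82
Stainless water bottle €22.99: all other goods → 6% + 1.25% local = 7.25% → €1.67
Total tax = €0.40 + €4.52 + €4.02 + €0.29 + €1.20 + €0.82 + €1.67 = €12.92

€12.92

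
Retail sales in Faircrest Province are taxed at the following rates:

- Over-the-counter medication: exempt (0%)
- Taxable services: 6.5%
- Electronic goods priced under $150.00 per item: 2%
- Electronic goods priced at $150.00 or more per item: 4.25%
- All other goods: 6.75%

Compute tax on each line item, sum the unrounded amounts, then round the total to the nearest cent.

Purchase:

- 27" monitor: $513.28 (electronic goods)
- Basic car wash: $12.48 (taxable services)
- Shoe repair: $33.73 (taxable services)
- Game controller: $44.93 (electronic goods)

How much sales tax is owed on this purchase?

27" monitor $513.28: electronic goods, $150.00 or more → 4.25% → $21.8144
Basic car wash $12.48: taxable services → 6.5% → $0.8112
Shoe repair $33.73: taxable services → 6.5% → $2.19245
Game controller $44.93: electronic goods, under $150.00 → 2% → $0.8986
Unrounded tax sum = $25.71665 → $25.72

$25.72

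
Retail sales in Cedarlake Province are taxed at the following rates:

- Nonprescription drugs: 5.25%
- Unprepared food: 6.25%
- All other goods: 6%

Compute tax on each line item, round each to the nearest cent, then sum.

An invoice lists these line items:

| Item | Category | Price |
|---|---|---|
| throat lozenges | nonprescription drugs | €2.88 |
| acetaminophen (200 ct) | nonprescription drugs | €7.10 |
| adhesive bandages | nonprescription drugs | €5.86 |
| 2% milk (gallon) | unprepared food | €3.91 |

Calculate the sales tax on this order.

€1.07

Throat lozenges €2.88: nonprescription drugs → 5.25% → €0.15
Acetaminophen (200 ct) €7.10: nonprescription drugs → 5.25% → €0.37
Adhesive bandages €5.86: nonprescription drugs → 5.25% → €0.31
2% milk (gallon) €3.91: unprepared food → 6.25% → €0.24
Total tax = €0.15 + €0.37 + €0.31 + €0.24 = €1.07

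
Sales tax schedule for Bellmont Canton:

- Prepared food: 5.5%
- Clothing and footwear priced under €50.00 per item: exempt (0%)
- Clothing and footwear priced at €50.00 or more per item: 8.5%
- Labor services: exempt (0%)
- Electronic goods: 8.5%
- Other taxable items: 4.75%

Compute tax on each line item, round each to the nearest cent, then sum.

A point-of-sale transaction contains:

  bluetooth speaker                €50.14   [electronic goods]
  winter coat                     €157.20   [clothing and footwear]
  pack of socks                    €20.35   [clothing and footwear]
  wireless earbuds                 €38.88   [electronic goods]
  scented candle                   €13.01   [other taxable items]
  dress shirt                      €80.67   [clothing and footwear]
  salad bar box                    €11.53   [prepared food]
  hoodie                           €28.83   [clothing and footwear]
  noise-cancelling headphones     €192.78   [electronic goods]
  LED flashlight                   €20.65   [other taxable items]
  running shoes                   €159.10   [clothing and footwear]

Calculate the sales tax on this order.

Bluetooth speaker €50.14: electronic goods → 8.5% → €4.26
Winter coat €157.20: clothing and footwear, €50.00 or more → 8.5% → €13.36
Pack of socks €20.35: clothing and footwear, under €50.00 → 0% → €0.00
Wireless earbuds €38.88: electronic goods → 8.5% → €3.30
Scented candle €13.01: other taxable items → 4.75% → €0.62
Dress shirt €80.67: clothing and footwear, €50.00 or more → 8.5% → €6.86
Salad bar box €11.53: prepared food → 5.5% → €0.63
Hoodie €28.83: clothing and footwear, under €50.00 → 0% → €0.00
Noise-cancelling headphones €192.78: electronic goods → 8.5% → €16.39
LED flashlight €20.65: other taxable items → 4.75% → €0.98
Running shoes €159.10: clothing and footwear, €50.00 or more → 8.5% → €13.52
Total tax = €4.26 + €13.36 + €3.30 + €0.62 + €6.86 + €0.63 + €16.39 + €0.98 + €13.52 = €59.92

€59.92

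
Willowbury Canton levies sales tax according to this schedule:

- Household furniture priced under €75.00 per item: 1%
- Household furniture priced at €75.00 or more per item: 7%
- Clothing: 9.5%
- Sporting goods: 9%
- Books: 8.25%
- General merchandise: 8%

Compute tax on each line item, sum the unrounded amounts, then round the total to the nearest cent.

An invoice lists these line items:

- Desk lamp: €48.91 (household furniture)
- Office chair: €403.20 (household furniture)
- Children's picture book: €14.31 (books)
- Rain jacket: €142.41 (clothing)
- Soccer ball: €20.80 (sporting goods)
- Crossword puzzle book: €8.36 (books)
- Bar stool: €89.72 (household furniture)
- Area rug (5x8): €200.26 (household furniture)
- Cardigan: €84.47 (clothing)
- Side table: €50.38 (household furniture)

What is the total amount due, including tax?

Desk lamp €48.91: household furniture, under €75.00 → 1% → €0.4891
Office chair €403.20: household furniture, €75.00 or more → 7% → €28.224
Children's picture book €14.31: books → 8.25% → €1.180575
Rain jacket €142.41: clothing → 9.5% → €13.52895
Soccer ball €20.80: sporting goods → 9% → €1.872
Crossword puzzle book €8.36: books → 8.25% → €0.6897
Bar stool €89.72: household furniture, €75.00 or more → 7% → €6.2804
Area rug (5x8) €200.26: household furniture, €75.00 or more → 7% → €14.0182
Cardigan €84.47: clothing → 9.5% → €8.02465
Side table €50.38: household furniture, under €75.00 → 1% → €0.5038
Subtotal = €1062.82; unrounded tax = €74.811375 → €74.81; total due = €1137.63

€1137.63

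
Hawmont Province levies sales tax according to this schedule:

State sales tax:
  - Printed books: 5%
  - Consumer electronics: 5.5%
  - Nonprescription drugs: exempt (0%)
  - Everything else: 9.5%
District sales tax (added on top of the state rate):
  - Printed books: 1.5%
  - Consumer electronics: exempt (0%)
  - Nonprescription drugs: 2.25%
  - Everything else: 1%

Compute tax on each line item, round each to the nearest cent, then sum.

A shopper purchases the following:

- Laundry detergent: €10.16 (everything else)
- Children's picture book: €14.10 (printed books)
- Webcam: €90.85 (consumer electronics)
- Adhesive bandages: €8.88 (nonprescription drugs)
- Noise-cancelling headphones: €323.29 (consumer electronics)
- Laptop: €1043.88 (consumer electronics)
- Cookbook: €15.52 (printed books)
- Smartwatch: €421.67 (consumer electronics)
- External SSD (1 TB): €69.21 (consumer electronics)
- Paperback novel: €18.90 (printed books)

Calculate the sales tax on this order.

Laundry detergent €10.16: everything else → 9.5% + 1% district = 10.5% → €1.07
Children's picture book €14.10: printed books → 5% + 1.5% district = 6.5% → €0.92
Webcam €90.85: consumer electronics → 5.5% + 0% district = 5.5% → €5.00
Adhesive bandages €8.88: nonprescription drugs → 0% + 2.25% district = 2.25% → €0.20
Noise-cancelling headphones €323.29: consumer electronics → 5.5% + 0% district = 5.5% → €17.78
Laptop €1043.88: consumer electronics → 5.5% + 0% district = 5.5% → €57.41
Cookbook €15.52: printed books → 5% + 1.5% district = 6.5% → €1.01
Smartwatch €421.67: consumer electronics → 5.5% + 0% district = 5.5% → €23.19
External SSD (1 TB) €69.21: consumer electronics → 5.5% + 0% district = 5.5% → €3.81
Paperback novel €18.90: printed books → 5% + 1.5% district = 6.5% → €1.23
Total tax = €1.07 + €0.92 + €5.00 + €0.20 + €17.78 + €57.41 + €1.01 + €23.19 + €3.81 + €1.23 = €111.62

€111.62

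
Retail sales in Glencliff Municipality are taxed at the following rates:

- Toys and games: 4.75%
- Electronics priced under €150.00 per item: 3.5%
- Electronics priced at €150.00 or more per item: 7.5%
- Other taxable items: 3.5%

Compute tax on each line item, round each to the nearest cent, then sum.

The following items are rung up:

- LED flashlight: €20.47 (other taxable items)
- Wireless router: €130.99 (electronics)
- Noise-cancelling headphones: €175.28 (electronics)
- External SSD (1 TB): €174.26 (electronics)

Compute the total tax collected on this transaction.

LED flashlight €20.47: other taxable items → 3.5% → €0.72
Wireless router €130.99: electronics, under €150.00 → 3.5% → €4.58
Noise-cancelling headphones €175.28: electronics, €150.00 or more → 7.5% → €13.15
External SSD (1 TB) €174.26: electronics, €150.00 or more → 7.5% → €13.07
Total tax = €0.72 + €4.58 + €13.15 + €13.07 = €31.52

€31.52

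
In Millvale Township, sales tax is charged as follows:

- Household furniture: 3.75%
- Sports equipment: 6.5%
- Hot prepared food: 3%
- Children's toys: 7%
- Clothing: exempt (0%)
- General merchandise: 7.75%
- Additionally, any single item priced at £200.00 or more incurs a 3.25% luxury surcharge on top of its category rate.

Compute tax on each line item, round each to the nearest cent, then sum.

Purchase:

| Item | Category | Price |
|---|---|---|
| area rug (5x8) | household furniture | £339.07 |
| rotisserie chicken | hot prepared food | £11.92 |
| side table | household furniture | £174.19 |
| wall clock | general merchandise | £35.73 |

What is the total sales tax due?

£33.39

Area rug (5x8) £339.07: household furniture → 3.75% + 3.25% surcharge = 7% → £23.73
Rotisserie chicken £11.92: hot prepared food → 3% → £0.36
Side table £174.19: household furniture → 3.75% → £6.53
Wall clock £35.73: general merchandise → 7.75% → £2.77
Total tax = £23.73 + £0.36 + £6.53 + £2.77 = £33.39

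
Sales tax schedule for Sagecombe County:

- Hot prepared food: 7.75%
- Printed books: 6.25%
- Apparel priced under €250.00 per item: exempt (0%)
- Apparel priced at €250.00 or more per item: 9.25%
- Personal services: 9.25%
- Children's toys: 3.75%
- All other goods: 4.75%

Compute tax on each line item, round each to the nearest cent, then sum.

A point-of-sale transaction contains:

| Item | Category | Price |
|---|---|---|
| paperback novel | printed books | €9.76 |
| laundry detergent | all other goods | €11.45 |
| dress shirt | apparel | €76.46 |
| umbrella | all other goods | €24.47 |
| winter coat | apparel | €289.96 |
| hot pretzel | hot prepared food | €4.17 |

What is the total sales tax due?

€29.45

Paperback novel €9.76: printed books → 6.25% → €0.61
Laundry detergent €11.45: all other goods → 4.75% → €0.54
Dress shirt €76.46: apparel, under €250.00 → 0% → €0.00
Umbrella €24.47: all other goods → 4.75% → €1.16
Winter coat €289.96: apparel, €250.00 or more → 9.25% → €26.82
Hot pretzel €4.17: hot prepared food → 7.75% → €0.32
Total tax = €0.61 + €0.54 + €1.16 + €26.82 + €0.32 = €29.45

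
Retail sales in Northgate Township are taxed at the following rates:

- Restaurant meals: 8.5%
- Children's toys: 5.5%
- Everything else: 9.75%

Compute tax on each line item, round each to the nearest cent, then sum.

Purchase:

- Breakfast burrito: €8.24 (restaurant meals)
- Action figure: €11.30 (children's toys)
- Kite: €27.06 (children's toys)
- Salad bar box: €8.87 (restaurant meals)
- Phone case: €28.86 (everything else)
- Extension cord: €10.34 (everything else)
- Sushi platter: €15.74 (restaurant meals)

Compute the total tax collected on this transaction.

€8.72

Breakfast burrito €8.24: restaurant meals → 8.5% → €0.70
Action figure €11.30: children's toys → 5.5% → €0.62
Kite €27.06: children's toys → 5.5% → €1.49
Salad bar box €8.87: restaurant meals → 8.5% → €0.75
Phone case €28.86: everything else → 9.75% → €2.81
Extension cord €10.34: everything else → 9.75% → €1.01
Sushi platter €15.74: restaurant meals → 8.5% → €1.34
Total tax = €0.70 + €0.62 + €1.49 + €0.75 + €2.81 + €1.01 + €1.34 = €8.72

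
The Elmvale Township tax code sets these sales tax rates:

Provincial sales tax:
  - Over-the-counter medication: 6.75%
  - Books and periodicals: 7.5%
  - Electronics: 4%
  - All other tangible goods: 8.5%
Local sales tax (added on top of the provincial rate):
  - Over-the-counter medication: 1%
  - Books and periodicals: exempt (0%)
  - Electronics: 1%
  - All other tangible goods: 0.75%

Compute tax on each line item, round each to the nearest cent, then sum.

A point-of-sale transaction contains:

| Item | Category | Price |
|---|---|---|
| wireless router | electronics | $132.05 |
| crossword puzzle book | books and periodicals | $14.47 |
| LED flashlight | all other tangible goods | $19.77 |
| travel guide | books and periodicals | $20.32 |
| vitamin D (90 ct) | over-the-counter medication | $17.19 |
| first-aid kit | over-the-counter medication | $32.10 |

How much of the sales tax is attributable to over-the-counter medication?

Vitamin D (90 ct) $17.19: over-the-counter medication → 6.75% + 1% local = 7.75% → $1.33
First-aid kit $32.10: over-the-counter medication → 6.75% + 1% local = 7.75% → $2.49
Tax on over-the-counter medication = $1.33 + $2.49 = $3.82

$3.82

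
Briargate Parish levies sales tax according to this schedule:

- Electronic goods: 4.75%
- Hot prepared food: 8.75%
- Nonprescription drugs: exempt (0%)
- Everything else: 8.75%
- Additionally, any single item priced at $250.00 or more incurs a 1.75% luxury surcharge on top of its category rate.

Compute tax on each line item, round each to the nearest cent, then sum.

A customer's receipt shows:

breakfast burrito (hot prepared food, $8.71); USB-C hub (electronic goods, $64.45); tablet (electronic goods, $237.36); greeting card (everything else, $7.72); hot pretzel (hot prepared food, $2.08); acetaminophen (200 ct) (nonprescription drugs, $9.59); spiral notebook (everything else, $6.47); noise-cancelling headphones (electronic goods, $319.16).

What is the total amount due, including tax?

$692.81

Breakfast burrito $8.71: hot prepared food → 8.75% → $0.76
USB-C hub $64.45: electronic goods → 4.75% → $3.06
Tablet $237.36: electronic goods → 4.75% → $11.27
Greeting card $7.72: everything else → 8.75% → $0.68
Hot pretzel $2.08: hot prepared food → 8.75% → $0.18
Acetaminophen (200 ct) $9.59: nonprescription drugs → 0% → $0.00
Spiral notebook $6.47: everything else → 8.75% → $0.57
Noise-cancelling headphones $319.16: electronic goods → 4.75% + 1.75% surcharge = 6.5% → $20.75
Subtotal = $655.54; tax = $37.27; total due = $692.81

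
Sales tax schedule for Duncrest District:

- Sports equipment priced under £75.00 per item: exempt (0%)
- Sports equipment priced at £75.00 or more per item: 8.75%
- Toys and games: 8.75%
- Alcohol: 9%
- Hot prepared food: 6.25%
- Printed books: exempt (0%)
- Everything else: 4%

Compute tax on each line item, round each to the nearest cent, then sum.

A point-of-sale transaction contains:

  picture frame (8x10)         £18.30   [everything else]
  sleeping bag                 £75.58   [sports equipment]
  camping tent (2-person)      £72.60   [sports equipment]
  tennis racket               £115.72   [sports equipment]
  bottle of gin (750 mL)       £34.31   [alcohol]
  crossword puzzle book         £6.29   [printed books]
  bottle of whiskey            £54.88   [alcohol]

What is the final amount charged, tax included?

£403.18

Picture frame (8x10) £18.30: everything else → 4% → £0.73
Sleeping bag £75.58: sports equipment, £75.00 or more → 8.75% → £6.61
Camping tent (2-person) £72.60: sports equipment, under £75.00 → 0% → £0.00
Tennis racket £115.72: sports equipment, £75.00 or more → 8.75% → £10.13
Bottle of gin (750 mL) £34.31: alcohol → 9% → £3.09
Crossword puzzle book £6.29: printed books → 0% → £0.00
Bottle of whiskey £54.88: alcohol → 9% → £4.94
Subtotal = £377.68; tax = £25.50; total due = £403.18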